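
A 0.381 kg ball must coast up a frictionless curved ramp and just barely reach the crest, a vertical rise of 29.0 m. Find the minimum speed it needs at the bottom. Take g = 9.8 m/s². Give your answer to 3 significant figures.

At the top it is momentarily at rest, so all KE converts to PE: ½mv² = mgh
v = √(2gh) = √(2 × 9.8 × 29.0) = 23.84 m/s

v = 23.8 m/s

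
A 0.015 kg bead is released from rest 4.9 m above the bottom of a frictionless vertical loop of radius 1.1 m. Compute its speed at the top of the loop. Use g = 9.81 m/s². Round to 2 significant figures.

v = 7.3 m/s

Energy conservation: mgh = ½mv_top² + mg(2r)
v_top² = 2g(h − 2r) = 2(9.81)(4.9 − 2.200) = 52.97
v_top = 7.278 m/s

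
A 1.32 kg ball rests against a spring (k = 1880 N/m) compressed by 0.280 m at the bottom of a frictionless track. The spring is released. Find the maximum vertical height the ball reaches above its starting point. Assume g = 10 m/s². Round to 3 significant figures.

h = 5.58 m

Energy conservation from release to the highest point: ½kx² = mgh
h = kx²/(2mg) = (1880)(0.280)²/(2 × 1.32 × 10) = 5.583 m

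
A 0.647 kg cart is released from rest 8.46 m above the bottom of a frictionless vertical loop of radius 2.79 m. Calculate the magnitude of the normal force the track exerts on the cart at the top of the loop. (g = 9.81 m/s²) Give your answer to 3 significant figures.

Energy from release to top (height 2r): mgh = ½mv_top² + mg(2r)
v_top² = 2g(h − 2r) = 2(9.81)(8.46 − 5.580) = 56.506 m²/s²
At the top, both N and weight point toward the centre: N + mg = mv_top²/r
N = m(v_top²/r − g) = 0.647(56.506/2.79 − 9.81) = 6.757 N

N = 6.76 N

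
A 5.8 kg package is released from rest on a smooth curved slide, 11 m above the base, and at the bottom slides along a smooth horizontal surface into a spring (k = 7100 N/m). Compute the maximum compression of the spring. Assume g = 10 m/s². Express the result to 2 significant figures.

Energy conservation (no friction) from release to max compression: mgh = ½kx²
x = √(2mgh/k) = √(2 × 5.8 × 10 × 11 / 7100) = 0.4239 m

x = 0.42 m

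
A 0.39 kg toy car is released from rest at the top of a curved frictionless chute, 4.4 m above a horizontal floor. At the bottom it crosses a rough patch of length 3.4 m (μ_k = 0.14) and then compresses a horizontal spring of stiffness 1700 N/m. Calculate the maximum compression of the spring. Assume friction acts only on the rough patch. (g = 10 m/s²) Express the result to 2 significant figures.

Initial energy: E₁ = mgh = (0.39)(10)(4.4) = 17.160 J
Friction removes W_f = μ_k mg d = (0.14)(0.39)(10)(3.4) = 1.856 J
Energy reaching the spring: E = 17.160 − 1.856 = 15.304 J
At max compression ½kx² = E ⇒ x = √(2E/k) = √(2 × 15.304/1700) = 0.1342 m

x = 0.13 m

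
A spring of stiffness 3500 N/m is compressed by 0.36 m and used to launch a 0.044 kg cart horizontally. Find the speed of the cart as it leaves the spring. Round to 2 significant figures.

Spring PE converts entirely to kinetic energy: ½kx² = ½mv²
v = x√(k/m) = 0.36 × √(3500/0.044) = 101.5 m/s

v = 100 m/s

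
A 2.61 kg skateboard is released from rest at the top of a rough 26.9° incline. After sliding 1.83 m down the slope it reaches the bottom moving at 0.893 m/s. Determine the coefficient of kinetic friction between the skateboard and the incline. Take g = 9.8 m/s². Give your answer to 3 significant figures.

μ_k = 0.482

mgh = ½mv² + μ_k (mg cosθ) L, with h = L sinθ
mgL sinθ = 21.177 J; ½mv² = 1.0407 J
W_f = 21.177 − 1.0407 = 20.14 J
μ_k = W_f/(mg cosθ · L) = 20.14/(22.81 × 1.83) = 0.4824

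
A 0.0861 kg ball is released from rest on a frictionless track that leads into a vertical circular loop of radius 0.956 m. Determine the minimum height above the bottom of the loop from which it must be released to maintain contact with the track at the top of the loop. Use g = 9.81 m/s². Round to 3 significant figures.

h = 2.39 m

At the top, for minimum speed gravity alone supplies the centripetal force: mg = mv_top²/r ⇒ v_top² = gr = 9.378 m²/s²
Energy conservation from release height h to the top (height 2r): mgh = ½mv_top² + mg(2r)
h = v_top²/(2g) + 2r = r/2 + 2r = 5r/2 = 2.390 m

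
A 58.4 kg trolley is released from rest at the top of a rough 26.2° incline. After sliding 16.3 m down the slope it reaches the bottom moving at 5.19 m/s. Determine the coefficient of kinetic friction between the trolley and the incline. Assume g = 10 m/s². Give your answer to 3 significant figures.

Energy balance down the incline: mg L sinθ − ½mv² = μ_k (mg cosθ) L
mgL sinθ = 4202.8 J; ½mv² = 786.53 J
W_f = 4202.8 − 786.53 = 3416 J
μ_k = W_f/(mg cosθ · L) = 3416/(524.0 × 16.3) = 0.4000

μ_k = 0.400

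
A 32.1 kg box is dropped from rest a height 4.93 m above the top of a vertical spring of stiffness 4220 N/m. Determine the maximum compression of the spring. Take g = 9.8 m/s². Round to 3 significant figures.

Measuring PE from the top of the relaxed spring, at max compression the box has dropped H + x with zero KE, so:
mg(H + x) = ½kx²
½(4220)x² − (32.1)(9.8)x − (32.1)(9.8)(4.93) = 0
2110x² − 314.6x − 1551 = 0
x = [314.6 + √(98961 + 1.3089e+07)]/(2 × 2110) = 0.9351 m

x = 0.935 m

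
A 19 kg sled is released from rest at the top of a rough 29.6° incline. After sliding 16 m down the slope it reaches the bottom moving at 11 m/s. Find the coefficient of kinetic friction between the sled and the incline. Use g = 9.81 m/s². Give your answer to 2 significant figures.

μ_k = 0.12

The energy dissipated by friction is the PE lost minus the KE gained:
mgL sinθ = 1473.1 J; ½mv² = 1149.5 J
W_f = 1473.1 − 1149.5 = 323.6 J
μ_k = W_f/(mg cosθ · L) = 323.6/(162.1 × 16) = 0.1248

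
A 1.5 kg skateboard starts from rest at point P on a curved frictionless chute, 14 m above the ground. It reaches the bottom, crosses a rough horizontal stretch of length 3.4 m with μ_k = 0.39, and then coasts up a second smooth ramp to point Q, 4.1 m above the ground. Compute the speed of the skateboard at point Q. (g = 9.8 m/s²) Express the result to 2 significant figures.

v = 13 m/s

Energy at P: mgh₁ = (1.5)(9.8)(14) = 205.80 J
Friction loss: W_f = μ_k mg d = 19.49 J
At Q: ½mv² + mgh₂ = mgh₁ − W_f
½mv² = 205.80 − 19.49 − 60.270 = 126.04 J
v = √(2 × 126.04/1.5) = 12.96 m/s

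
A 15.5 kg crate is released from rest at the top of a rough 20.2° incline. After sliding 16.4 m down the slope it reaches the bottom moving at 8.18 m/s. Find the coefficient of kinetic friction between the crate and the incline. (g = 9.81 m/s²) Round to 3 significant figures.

μ_k = 0.146

mgh = ½mv² + μ_k (mg cosθ) L, with h = L sinθ
mgL sinθ = 861.07 J; ½mv² = 518.57 J
W_f = 861.07 − 518.57 = 342.5 J
μ_k = W_f/(mg cosθ · L) = 342.5/(142.7 × 16.4) = 0.1463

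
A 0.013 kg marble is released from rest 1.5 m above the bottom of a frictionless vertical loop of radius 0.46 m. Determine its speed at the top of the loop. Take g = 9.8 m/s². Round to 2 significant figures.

v = 3.4 m/s

Energy conservation: mgh = ½mv_top² + mg(2r)
v_top² = 2g(h − 2r) = 2(9.8)(1.5 − 0.9200) = 11.37
v_top = 3.372 m/s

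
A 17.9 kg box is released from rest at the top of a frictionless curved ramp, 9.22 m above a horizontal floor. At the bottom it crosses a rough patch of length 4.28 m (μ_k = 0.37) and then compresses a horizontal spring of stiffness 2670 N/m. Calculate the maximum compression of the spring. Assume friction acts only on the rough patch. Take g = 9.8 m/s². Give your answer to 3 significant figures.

Initial energy: E₁ = mgh = (17.9)(9.8)(9.22) = 1617.4 J
Friction removes W_f = μ_k mg d = (0.37)(17.9)(9.8)(4.28) = 277.8 J
Energy reaching the spring: E = 1617.4 − 277.8 = 1339.6 J
At max compression ½kx² = E ⇒ x = √(2E/k) = √(2 × 1339.6/2670) = 1.002 m

x = 1.00 m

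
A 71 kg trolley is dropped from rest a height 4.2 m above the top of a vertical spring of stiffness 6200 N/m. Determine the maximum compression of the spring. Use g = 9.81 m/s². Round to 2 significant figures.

x = 1.1 m

Take the reference level at the top of the uncompressed spring. At max compression the trolley has fallen H + x and is momentarily at rest:
mg(H + x) = ½kx²
½(6200)x² − (71)(9.81)x − (71)(9.81)(4.2) = 0
3100x² − 696.5x − 2925 = 0
x = [696.5 + √(485126 + 3.6274e+07)]/(2 × 3100) = 1.090 m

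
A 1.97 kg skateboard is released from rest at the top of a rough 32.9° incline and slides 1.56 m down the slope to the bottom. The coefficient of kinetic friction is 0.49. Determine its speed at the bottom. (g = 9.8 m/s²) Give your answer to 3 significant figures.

v = 2.01 m/s

Work–energy: mg(L sinθ) − μ_k(mg cosθ)L = ½mv²
mgh = mgL sinθ = (1.97)(9.8)(1.56)sin32.9° = 16.359 J
W_f = μ_k mg cosθ · L = (0.49)(1.97)(9.8)cos32.9°·1.56 = 12.39 J
½mv² = 16.359 − 12.39 = 3.9683 J
v = √(2 × 3.9683/1.97) = 2.007 m/s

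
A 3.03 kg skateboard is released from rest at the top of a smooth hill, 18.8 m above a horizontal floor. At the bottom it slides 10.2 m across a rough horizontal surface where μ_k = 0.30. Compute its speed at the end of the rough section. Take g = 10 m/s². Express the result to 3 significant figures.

Applying the work–energy principle:
mgh = ½mv² + μ_k m g d
W_f = μ_k mg d = (0.30)(3.03)(10)(10.2) = 92.72 J
½mv² = mgh − W_f = 569.64 − 92.72 = 476.92 J
v = √(2 × 476.92/3.03) = 17.74 m/s

v = 17.7 m/s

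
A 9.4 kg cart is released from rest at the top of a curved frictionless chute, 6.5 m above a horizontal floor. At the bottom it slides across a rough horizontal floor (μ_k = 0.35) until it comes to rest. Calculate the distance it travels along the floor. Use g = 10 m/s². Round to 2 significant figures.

Energy bookkeeping (friction removes W_f = μ_k N d):
At rest all PE has been dissipated by friction: mgh = μ_k m g d
d = h/μ_k = 6.5/0.35 = 18.57 m

d = 19 m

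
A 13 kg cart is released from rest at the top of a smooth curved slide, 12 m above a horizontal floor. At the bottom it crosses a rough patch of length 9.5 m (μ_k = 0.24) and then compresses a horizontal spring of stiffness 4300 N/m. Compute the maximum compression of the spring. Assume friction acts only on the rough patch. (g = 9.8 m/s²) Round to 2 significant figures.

Initial energy: E₁ = mgh = (13)(9.8)(12) = 1528.8 J
Friction removes W_f = μ_k mg d = (0.24)(13)(9.8)(9.5) = 290.5 J
Energy reaching the spring: E = 1528.8 − 290.5 = 1238.3 J
At max compression ½kx² = E ⇒ x = √(2E/k) = √(2 × 1238.3/4300) = 0.7589 m

x = 0.76 m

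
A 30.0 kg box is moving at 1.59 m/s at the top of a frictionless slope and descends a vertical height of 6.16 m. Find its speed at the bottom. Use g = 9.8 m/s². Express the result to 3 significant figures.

v = 11.1 m/s

Energy conservation between the two points: ½mv₀² + mgh = ½mv²
The mass cancels from both sides.
v² = v₀² + 2gh = (1.59)² + 2(9.8)(6.16) = 123.26
v = √123.26 = 11.10 m/s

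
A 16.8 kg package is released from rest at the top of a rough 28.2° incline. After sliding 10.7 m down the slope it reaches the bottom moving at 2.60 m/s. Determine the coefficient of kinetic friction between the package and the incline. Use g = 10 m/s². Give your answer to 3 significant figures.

Energy balance down the incline: mg L sinθ − ½mv² = μ_k (mg cosθ) L
mgL sinθ = 849.46 J; ½mv² = 56.784 J
W_f = 849.46 − 56.784 = 792.7 J
μ_k = W_f/(mg cosθ · L) = 792.7/(148.1 × 10.7) = 0.5004

μ_k = 0.500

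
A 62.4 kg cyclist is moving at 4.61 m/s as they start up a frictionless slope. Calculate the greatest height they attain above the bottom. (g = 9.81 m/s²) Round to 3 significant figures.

h = 1.08 m

By energy conservation, ½mv² = mgh
h = v²/(2g) = 4.61²/(2 × 9.81) = 1.083 m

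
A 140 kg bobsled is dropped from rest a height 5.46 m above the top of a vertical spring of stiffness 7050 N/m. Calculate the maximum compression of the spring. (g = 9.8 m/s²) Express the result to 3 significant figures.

x = 1.67 m

Let x be the compression. The total drop is H + x, and the bobsled is instantaneously at rest at max compression, so energy conservation gives:
mg(H + x) = ½kx²
½(7050)x² − (140)(9.8)x − (140)(9.8)(5.46) = 0
3525x² − 1372x − 7491 = 0
x = [1372 + √(1.882e+06 + 1.0562e+08)]/(2 × 3525) = 1.665 m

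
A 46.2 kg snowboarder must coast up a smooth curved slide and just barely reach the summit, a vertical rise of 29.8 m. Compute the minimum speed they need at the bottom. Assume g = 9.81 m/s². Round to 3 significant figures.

v = 24.2 m/s

At the top they are momentarily at rest, so all KE converts to PE: ½mv² = mgh
v = √(2gh) = √(2 × 9.81 × 29.8) = 24.18 m/s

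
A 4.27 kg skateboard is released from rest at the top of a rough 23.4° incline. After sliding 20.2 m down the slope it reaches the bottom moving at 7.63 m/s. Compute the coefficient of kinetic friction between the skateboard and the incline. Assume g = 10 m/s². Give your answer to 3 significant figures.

The energy dissipated by friction is the PE lost minus the KE gained:
mgL sinθ = 342.56 J; ½mv² = 124.29 J
W_f = 342.56 − 124.29 = 218.3 J
μ_k = W_f/(mg cosθ · L) = 218.3/(39.19 × 20.2) = 0.2757

μ_k = 0.276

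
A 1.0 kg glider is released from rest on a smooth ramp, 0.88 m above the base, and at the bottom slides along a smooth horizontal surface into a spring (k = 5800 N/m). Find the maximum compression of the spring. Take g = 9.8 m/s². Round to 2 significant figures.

Energy conservation (no friction) from release to max compression: mgh = ½kx²
x = √(2mgh/k) = √(2 × 1.0 × 9.8 × 0.88 / 5800) = 0.05453 m

x = 0.055 m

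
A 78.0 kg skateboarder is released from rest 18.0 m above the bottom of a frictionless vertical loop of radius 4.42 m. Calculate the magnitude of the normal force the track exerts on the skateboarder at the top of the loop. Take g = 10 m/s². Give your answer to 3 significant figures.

N = 2450 N

Energy from release to top (height 2r): mgh = ½mv_top² + mg(2r)
v_top² = 2g(h − 2r) = 2(10)(18.0 − 8.840) = 183.20 m²/s²
At the top, both N and weight point toward the centre: N + mg = mv_top²/r
N = m(v_top²/r − g) = 78.0(183.20/4.42 − 10) = 2453 N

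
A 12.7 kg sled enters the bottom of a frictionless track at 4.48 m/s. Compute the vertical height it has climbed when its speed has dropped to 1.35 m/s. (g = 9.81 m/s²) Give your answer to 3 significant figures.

h = 0.930 m

Energy balance between the two points: ½mv₁² = ½mv₂² + mgh
h = (v₁² − v₂²)/(2g) = (4.48² − 1.35²)/(2 × 9.81) = 0.9301 m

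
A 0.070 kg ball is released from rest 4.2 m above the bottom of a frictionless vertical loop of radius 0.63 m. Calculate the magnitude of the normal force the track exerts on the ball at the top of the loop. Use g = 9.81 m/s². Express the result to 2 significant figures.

N = 5.7 N

Energy from release to top (height 2r): mgh = ½mv_top² + mg(2r)
v_top² = 2g(h − 2r) = 2(9.81)(4.2 − 1.260) = 57.683 m²/s²
At the top, both N and weight point toward the centre: N + mg = mv_top²/r
N = m(v_top²/r − g) = 0.070(57.683/0.63 − 9.81) = 5.723 N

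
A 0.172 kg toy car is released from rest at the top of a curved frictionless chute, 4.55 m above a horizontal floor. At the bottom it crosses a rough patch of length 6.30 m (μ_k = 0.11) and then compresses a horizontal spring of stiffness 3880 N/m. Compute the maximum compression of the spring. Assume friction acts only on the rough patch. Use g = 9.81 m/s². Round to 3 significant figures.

x = 0.0579 m

Initial energy: E₁ = mgh = (0.172)(9.81)(4.55) = 7.6773 J
Friction removes W_f = μ_k mg d = (0.11)(0.172)(9.81)(6.30) = 1.169 J
Energy reaching the spring: E = 7.6773 − 1.169 = 6.5080 J
At max compression ½kx² = E ⇒ x = √(2E/k) = √(2 × 6.5080/3880) = 0.05792 m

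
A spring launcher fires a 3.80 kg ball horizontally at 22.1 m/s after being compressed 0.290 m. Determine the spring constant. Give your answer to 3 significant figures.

k = 22100 N/m

½kx² = ½mv²
k = mv²/x² = (3.80)(22.1)²/(0.290)² = 22068 N/m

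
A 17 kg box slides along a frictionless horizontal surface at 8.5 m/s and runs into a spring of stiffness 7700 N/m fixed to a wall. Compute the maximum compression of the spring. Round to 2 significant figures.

All KE is stored as spring PE at maximum compression: ½mv² = ½kx²
x = v√(m/k) = 8.5 × √(17/7700) = 0.3994 m

x = 0.40 m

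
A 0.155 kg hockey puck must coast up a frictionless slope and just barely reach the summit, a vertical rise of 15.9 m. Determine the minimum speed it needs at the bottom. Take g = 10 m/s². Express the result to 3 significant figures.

At the top it is momentarily at rest, so all KE converts to PE: ½mv² = mgh
v = √(2gh) = √(2 × 10 × 15.9) = 17.83 m/s

v = 17.8 m/s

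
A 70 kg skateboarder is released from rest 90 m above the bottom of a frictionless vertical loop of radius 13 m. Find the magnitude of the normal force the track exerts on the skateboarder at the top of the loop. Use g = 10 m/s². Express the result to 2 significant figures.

N = 6200 N

Energy from release to top (height 2r): mgh = ½mv_top² + mg(2r)
v_top² = 2g(h − 2r) = 2(10)(90 − 26.00) = 1280.0 m²/s²
At the top, both N and weight point toward the centre: N + mg = mv_top²/r
N = m(v_top²/r − g) = 70(1280.0/13 − 10) = 6192 N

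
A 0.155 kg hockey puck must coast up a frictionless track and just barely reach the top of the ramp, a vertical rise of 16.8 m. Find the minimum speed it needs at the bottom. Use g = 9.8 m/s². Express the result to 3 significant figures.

At the top it is momentarily at rest, so all KE converts to PE: ½mv² = mgh
v = √(2gh) = √(2 × 9.8 × 16.8) = 18.15 m/s

v = 18.1 m/s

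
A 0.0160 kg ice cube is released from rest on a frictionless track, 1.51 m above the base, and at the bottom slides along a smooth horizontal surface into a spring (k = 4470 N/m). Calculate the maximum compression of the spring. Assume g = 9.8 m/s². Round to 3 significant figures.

At max compression the cube is momentarily at rest: mgh = ½kx²
x = √(2mgh/k) = √(2 × 0.0160 × 9.8 × 1.51 / 4470) = 0.01029 m

x = 0.0103 m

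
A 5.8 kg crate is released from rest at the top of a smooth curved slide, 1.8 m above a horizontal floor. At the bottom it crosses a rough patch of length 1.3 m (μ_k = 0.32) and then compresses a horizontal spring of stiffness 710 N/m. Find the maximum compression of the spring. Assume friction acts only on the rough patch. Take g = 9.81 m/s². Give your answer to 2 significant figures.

x = 0.47 m

Initial energy: E₁ = mgh = (5.8)(9.81)(1.8) = 102.42 J
Friction removes W_f = μ_k mg d = (0.32)(5.8)(9.81)(1.3) = 23.67 J
Energy reaching the spring: E = 102.42 − 23.67 = 78.747 J
At max compression ½kx² = E ⇒ x = √(2E/k) = √(2 × 78.747/710) = 0.4710 m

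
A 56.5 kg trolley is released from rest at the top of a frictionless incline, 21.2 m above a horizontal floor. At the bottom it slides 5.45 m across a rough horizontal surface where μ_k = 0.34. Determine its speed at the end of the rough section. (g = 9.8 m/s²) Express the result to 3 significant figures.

v = 19.5 m/s

Energy at the top = energy at the end + work done against friction:
mgh = ½mv² + μ_k m g d
W_f = μ_k mg d = (0.34)(56.5)(9.8)(5.45) = 1026 J
½mv² = mgh − W_f = 11738 − 1026 = 10712 J
v = √(2 × 10712/56.5) = 19.47 m/s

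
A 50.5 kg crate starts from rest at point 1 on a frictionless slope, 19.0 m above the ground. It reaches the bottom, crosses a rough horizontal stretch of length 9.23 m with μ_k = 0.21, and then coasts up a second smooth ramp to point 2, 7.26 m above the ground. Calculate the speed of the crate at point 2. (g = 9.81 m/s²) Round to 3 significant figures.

Energy at 1: mgh₁ = (50.5)(9.81)(19.0) = 9412.7 J
Friction loss: W_f = μ_k mg d = 960.2 J
At 2: ½mv² + mgh₂ = mgh₁ − W_f
½mv² = 9412.7 − 960.2 − 3596.6 = 4855.8 J
v = √(2 × 4855.8/50.5) = 13.87 m/s

v = 13.9 m/s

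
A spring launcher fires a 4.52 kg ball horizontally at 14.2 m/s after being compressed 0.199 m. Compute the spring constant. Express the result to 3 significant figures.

Spring PE at full compression equals KE at release: ½kx² = ½mv²
k = mv²/x² = (4.52)(14.2)²/(0.199)² = 23015 N/m

k = 23000 N/m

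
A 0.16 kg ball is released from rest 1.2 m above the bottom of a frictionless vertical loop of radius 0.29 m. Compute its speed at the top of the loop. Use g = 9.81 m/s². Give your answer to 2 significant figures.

Energy conservation: mgh = ½mv_top² + mg(2r)
v_top² = 2g(h − 2r) = 2(9.81)(1.2 − 0.5800) = 12.16
v_top = 3.488 m/s

v = 3.5 m/s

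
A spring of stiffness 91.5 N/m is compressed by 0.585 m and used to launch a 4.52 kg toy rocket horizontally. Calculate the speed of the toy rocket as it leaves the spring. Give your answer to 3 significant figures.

v = 2.63 m/s

The toy rocket leaves the spring when the spring is at natural length, so ½kx² = ½mv²
v = x√(k/m) = 0.585 × √(91.5/4.52) = 2.632 m/s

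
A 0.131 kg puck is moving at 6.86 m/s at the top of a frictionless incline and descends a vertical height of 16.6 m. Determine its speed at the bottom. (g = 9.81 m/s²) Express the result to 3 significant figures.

v = 19.3 m/s

Mechanical energy is conserved (no friction): ½mv₀² + mgh = ½mv²
v² = v₀² + 2gh = (6.86)² + 2(9.81)(16.6) = 372.75
v = √372.75 = 19.31 m/s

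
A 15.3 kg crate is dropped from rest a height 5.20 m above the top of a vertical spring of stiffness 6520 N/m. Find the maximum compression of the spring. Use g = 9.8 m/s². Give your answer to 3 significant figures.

x = 0.513 m

Take the reference level at the top of the uncompressed spring. At max compression the crate has fallen H + x and is momentarily at rest:
mg(H + x) = ½kx²
½(6520)x² − (15.3)(9.8)x − (15.3)(9.8)(5.20) = 0
3260x² − 149.9x − 779.7 = 0
x = [149.9 + √(22482 + 1.0167e+07)]/(2 × 3260) = 0.5126 m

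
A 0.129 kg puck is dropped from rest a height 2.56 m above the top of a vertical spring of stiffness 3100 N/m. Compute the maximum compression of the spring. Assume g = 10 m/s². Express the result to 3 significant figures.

Take the reference level at the top of the uncompressed spring. At max compression the puck has fallen H + x and is momentarily at rest:
mg(H + x) = ½kx²
½(3100)x² − (0.129)(10)x − (0.129)(10)(2.56) = 0
1550x² − 1.290x − 3.302 = 0
x = [1.290 + √(1.664 + 20475)]/(2 × 1550) = 0.04658 m

x = 0.0466 m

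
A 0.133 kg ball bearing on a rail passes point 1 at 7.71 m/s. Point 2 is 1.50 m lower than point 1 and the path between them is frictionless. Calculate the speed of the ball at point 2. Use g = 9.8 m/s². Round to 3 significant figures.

v = 9.43 m/s

Mechanical energy is conserved (no friction): ½mv₀² + mgh = ½mv²
The mass cancels from both sides.
v² = v₀² + 2gh = (7.71)² + 2(9.8)(1.50) = 88.844
v = √88.844 = 9.426 m/s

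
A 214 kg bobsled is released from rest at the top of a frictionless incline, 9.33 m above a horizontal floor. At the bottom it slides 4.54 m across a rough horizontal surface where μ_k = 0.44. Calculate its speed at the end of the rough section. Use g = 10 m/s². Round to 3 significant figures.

v = 12.1 m/s

Applying the work–energy principle:
mgh = ½mv² + μ_k m g d
W_f = μ_k mg d = (0.44)(214)(10)(4.54) = 4275 J
½mv² = mgh − W_f = 19966 − 4275 = 15691 J
v = √(2 × 15691/214) = 12.11 m/s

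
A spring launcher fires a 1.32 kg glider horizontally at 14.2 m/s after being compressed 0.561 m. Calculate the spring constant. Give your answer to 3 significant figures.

k = 846 N/m

Energy stored in the spring equals the launch KE: ½kx² = ½mv²
k = mv²/x² = (1.32)(14.2)²/(0.561)² = 845.7 N/m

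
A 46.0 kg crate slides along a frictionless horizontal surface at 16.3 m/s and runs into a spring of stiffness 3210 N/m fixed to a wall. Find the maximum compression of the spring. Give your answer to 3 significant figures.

x = 1.95 m

Conservation of energy between contact and max compression: ½mv² = ½kx²
x = v√(m/k) = 16.3 × √(46.0/3210) = 1.951 m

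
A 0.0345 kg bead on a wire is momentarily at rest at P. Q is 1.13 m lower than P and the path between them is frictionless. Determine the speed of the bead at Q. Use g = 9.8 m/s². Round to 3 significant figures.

v = 4.71 m/s

By conservation of mechanical energy, mgh = ½mv²
v = √(2gh) = √(2 × 9.8 × 1.13) = √22.148 = 4.706 m/s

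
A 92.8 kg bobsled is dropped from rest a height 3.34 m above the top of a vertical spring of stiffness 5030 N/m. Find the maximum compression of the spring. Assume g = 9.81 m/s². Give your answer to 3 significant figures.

Measuring PE from the top of the relaxed spring, at max compression the bobsled has dropped H + x with zero KE, so:
mg(H + x) = ½kx²
½(5030)x² − (92.8)(9.81)x − (92.8)(9.81)(3.34) = 0
2515x² − 910.4x − 3041 = 0
x = [910.4 + √(828770 + 3.0589e+07)]/(2 × 2515) = 1.295 m

x = 1.30 m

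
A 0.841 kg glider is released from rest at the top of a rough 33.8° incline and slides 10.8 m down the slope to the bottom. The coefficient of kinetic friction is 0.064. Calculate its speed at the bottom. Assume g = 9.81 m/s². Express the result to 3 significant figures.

v = 10.3 m/s

Work–energy: mg(L sinθ) − μ_k(mg cosθ)L = ½mv²
mgh = mgL sinθ = (0.841)(9.81)(10.8)sin33.8° = 49.567 J
W_f = μ_k mg cosθ · L = (0.064)(0.841)(9.81)cos33.8°·10.8 = 4.739 J
½mv² = 49.567 − 4.739 = 44.828 J
v = √(2 × 44.828/0.841) = 10.33 m/s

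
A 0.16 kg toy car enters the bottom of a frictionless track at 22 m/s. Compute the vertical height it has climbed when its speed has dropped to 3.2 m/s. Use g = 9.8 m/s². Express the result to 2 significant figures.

Conservation of energy: ½mv₁² = ½mv₂² + mgh
h = (v₁² − v₂²)/(2g) = (22² − 3.2²)/(2 × 9.8) = 24.17 m

h = 24 m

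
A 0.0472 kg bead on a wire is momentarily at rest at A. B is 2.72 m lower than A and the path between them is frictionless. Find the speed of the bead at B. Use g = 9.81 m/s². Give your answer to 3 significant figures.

Equating total energy at the two states: mgh = ½mv²
The mass cancels from both sides.
v = √(2gh) = √(2 × 9.81 × 2.72) = √53.366 = 7.305 m/s

v = 7.31 m/s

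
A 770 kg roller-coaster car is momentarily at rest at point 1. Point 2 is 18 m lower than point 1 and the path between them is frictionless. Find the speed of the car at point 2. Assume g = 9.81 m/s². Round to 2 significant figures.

v = 19 m/s

Mechanical energy is conserved (no friction): mgh = ½mv²
v = √(2gh) = √(2 × 9.81 × 18) = √353.16 = 18.79 m/s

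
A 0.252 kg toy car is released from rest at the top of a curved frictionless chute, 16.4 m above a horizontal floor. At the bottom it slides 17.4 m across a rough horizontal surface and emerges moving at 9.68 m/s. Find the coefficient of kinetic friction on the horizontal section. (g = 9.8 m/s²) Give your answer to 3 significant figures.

Energy at the top = energy at the end + work done against friction:
mgh = ½mv² + μ_k m g d
mgh = 40.501 J; ½mv² = 11.807 J
W_f = 40.501 − 11.807 = 28.69 J
μ_k = W_f/(mg·d) = 28.69/(2.470 × 17.4) = 0.6678

μ_k = 0.668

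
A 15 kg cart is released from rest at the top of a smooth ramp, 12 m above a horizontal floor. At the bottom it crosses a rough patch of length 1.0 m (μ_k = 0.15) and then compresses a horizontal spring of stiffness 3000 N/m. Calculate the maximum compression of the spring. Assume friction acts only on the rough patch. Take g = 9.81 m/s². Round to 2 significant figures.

Initial energy: E₁ = mgh = (15)(9.81)(12) = 1765.8 J
Friction removes W_f = μ_k mg d = (0.15)(15)(9.81)(1.0) = 22.07 J
Energy reaching the spring: E = 1765.8 − 22.07 = 1743.7 J
At max compression ½kx² = E ⇒ x = √(2E/k) = √(2 × 1743.7/3000) = 1.078 m

x = 1.1 m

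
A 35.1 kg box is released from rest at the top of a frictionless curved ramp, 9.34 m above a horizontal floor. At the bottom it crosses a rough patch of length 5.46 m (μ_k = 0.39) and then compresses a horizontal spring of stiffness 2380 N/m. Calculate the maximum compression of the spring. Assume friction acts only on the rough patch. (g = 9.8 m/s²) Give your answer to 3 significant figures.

x = 1.44 m

Initial energy: E₁ = mgh = (35.1)(9.8)(9.34) = 3212.8 J
Friction removes W_f = μ_k mg d = (0.39)(35.1)(9.8)(5.46) = 732.5 J
Energy reaching the spring: E = 3212.8 − 732.5 = 2480.3 J
At max compression ½kx² = E ⇒ x = √(2E/k) = √(2 × 2480.3/2380) = 1.444 m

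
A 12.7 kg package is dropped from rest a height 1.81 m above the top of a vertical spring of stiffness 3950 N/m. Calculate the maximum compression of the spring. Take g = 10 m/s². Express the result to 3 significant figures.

x = 0.375 m

Let x be the compression. The total drop is H + x, and the package is instantaneously at rest at max compression, so energy conservation gives:
mg(H + x) = ½kx²
½(3950)x² − (12.7)(10)x − (12.7)(10)(1.81) = 0
1975x² − 127.0x − 229.9 = 0
x = [127.0 + √(16129 + 1.8160e+06)]/(2 × 1975) = 0.3748 m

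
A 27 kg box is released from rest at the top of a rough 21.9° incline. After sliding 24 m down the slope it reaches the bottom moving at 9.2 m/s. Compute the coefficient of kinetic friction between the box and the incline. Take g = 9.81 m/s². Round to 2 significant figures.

μ_k = 0.21

mgh = ½mv² + μ_k (mg cosθ) L, with h = L sinθ
mgL sinθ = 2371.0 J; ½mv² = 1142.6 J
W_f = 2371.0 − 1142.6 = 1228 J
μ_k = W_f/(mg cosθ · L) = 1228/(245.8 × 24) = 0.2083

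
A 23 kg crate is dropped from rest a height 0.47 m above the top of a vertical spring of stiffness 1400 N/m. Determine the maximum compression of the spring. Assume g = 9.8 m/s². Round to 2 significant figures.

Let x be the compression. The total drop is H + x, and the crate is instantaneously at rest at max compression, so energy conservation gives:
mg(H + x) = ½kx²
½(1400)x² − (23)(9.8)x − (23)(9.8)(0.47) = 0
700.0x² − 225.4x − 105.9 = 0
x = [225.4 + √(50805 + 296626)]/(2 × 700.0) = 0.5820 m

x = 0.58 m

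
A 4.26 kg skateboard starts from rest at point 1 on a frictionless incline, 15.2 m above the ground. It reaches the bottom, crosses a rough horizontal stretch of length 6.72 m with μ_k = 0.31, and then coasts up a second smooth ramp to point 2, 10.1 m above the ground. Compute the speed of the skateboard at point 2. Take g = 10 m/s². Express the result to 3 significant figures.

Energy at 1: mgh₁ = (4.26)(10)(15.2) = 647.52 J
Friction loss: W_f = μ_k mg d = 88.74 J
At 2: ½mv² + mgh₂ = mgh₁ − W_f
½mv² = 647.52 − 88.74 − 430.26 = 128.52 J
v = √(2 × 128.52/4.26) = 7.768 m/s

v = 7.77 m/s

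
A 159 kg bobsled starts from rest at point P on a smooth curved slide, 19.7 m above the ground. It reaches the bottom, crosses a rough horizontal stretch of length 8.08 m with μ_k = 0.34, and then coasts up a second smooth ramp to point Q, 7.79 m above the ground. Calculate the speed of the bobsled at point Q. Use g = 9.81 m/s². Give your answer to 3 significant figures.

v = 13.4 m/s

Energy at P: mgh₁ = (159)(9.81)(19.7) = 30728 J
Friction loss: W_f = μ_k mg d = 4285 J
At Q: ½mv² + mgh₂ = mgh₁ − W_f
½mv² = 30728 − 4285 − 12151 = 14292 J
v = √(2 × 14292/159) = 13.41 m/s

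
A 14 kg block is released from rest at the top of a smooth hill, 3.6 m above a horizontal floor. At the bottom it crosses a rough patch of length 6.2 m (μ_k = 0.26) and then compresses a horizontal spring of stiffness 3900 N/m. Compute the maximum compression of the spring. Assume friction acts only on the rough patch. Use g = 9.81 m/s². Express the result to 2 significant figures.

x = 0.37 m

Initial energy: E₁ = mgh = (14)(9.81)(3.6) = 494.42 J
Friction removes W_f = μ_k mg d = (0.26)(14)(9.81)(6.2) = 221.4 J
Energy reaching the spring: E = 494.42 − 221.4 = 273.03 J
At max compression ½kx² = E ⇒ x = √(2E/k) = √(2 × 273.03/3900) = 0.3742 m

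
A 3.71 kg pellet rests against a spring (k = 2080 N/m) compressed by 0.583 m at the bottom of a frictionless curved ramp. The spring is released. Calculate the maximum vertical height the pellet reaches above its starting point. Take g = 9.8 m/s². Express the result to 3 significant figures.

Energy conservation from release to the highest point: ½kx² = mgh
h = kx²/(2mg) = (2080)(0.583)²/(2 × 3.71 × 9.8) = 9.722 m

h = 9.72 m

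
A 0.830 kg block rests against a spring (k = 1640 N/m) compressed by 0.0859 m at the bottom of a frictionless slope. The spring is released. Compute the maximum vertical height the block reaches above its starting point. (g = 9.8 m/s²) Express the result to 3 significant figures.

h = 0.744 m

At maximum height the block is at rest, so ½kx² = mgh
h = kx²/(2mg) = (1640)(0.0859)²/(2 × 0.830 × 9.8) = 0.7439 m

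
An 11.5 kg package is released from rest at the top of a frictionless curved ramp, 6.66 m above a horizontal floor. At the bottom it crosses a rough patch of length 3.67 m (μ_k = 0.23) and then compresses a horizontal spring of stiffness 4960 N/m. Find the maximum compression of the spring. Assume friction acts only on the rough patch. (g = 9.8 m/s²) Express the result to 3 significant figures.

Initial energy: E₁ = mgh = (11.5)(9.8)(6.66) = 750.58 J
Friction removes W_f = μ_k mg d = (0.23)(11.5)(9.8)(3.67) = 95.13 J
Energy reaching the spring: E = 750.58 − 95.13 = 655.45 J
At max compression ½kx² = E ⇒ x = √(2E/k) = √(2 × 655.45/4960) = 0.5141 m

x = 0.514 m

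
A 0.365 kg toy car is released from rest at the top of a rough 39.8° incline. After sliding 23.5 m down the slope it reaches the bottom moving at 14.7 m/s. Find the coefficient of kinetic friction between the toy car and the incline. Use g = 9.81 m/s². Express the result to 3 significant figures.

μ_k = 0.223

Energy balance down the incline: mg L sinθ − ½mv² = μ_k (mg cosθ) L
mgL sinθ = 53.862 J; ½mv² = 39.436 J
W_f = 53.862 − 39.436 = 14.43 J
μ_k = W_f/(mg cosθ · L) = 14.43/(2.751 × 23.5) = 0.2231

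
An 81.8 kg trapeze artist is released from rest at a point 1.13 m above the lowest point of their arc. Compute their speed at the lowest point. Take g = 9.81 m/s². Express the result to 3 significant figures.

Mechanical energy is conserved (no friction): mgh = ½mv²
v = √(2gh) = √(2 × 9.81 × 1.13) = √22.171 = 4.709 m/s

v = 4.71 m/s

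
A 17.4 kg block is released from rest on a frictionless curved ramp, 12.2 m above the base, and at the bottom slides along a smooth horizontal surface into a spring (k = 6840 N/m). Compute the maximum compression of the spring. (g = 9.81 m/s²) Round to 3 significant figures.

At max compression the block is momentarily at rest: mgh = ½kx²
x = √(2mgh/k) = √(2 × 17.4 × 9.81 × 12.2 / 6840) = 0.7803 m

x = 0.780 m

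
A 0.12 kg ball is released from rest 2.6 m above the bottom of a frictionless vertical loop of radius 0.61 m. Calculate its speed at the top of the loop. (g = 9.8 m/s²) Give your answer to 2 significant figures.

v = 5.2 m/s

Energy conservation: mgh = ½mv_top² + mg(2r)
v_top² = 2g(h − 2r) = 2(9.8)(2.6 − 1.220) = 27.05
v_top = 5.201 m/s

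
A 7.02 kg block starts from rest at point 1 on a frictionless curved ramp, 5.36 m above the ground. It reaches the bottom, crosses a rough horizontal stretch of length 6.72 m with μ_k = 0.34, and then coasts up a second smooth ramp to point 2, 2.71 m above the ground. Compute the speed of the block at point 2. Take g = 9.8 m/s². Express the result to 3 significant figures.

v = 2.68 m/s

Energy at 1: mgh₁ = (7.02)(9.8)(5.36) = 368.75 J
Friction loss: W_f = μ_k mg d = 157.2 J
At 2: ½mv² + mgh₂ = mgh₁ − W_f
½mv² = 368.75 − 157.2 − 186.44 = 25.124 J
v = √(2 × 25.124/7.02) = 2.675 m/s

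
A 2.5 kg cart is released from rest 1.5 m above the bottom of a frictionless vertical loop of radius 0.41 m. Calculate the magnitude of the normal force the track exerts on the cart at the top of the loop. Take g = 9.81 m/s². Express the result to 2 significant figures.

N = 57 N

Energy from release to top (height 2r): mgh = ½mv_top² + mg(2r)
v_top² = 2g(h − 2r) = 2(9.81)(1.5 − 0.8200) = 13.342 m²/s²
At the top, both N and weight point toward the centre: N + mg = mv_top²/r
N = m(v_top²/r − g) = 2.5(13.342/0.41 − 9.81) = 56.83 N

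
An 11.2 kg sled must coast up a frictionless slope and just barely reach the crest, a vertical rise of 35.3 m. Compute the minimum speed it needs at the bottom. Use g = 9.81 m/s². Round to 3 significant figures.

At the top it is momentarily at rest, so all KE converts to PE: ½mv² = mgh
v = √(2gh) = √(2 × 9.81 × 35.3) = 26.32 m/s

v = 26.3 m/s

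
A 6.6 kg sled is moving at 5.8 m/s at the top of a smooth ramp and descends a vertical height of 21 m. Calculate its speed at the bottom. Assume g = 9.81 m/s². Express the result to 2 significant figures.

v = 21 m/s

Energy conservation between the two points: ½mv₀² + mgh = ½mv²
v² = v₀² + 2gh = (5.8)² + 2(9.81)(21) = 445.66
v = √445.66 = 21.11 m/s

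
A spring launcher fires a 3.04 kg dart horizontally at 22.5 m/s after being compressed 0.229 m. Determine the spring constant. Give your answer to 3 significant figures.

½kx² = ½mv²
k = mv²/x² = (3.04)(22.5)²/(0.229)² = 29347 N/m

k = 29300 N/m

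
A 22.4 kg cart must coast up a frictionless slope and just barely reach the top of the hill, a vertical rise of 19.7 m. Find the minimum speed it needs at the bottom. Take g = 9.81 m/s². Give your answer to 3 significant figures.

v = 19.7 m/s

At the top it is momentarily at rest, so all KE converts to PE: ½mv² = mgh
v = √(2gh) = √(2 × 9.81 × 19.7) = 19.66 m/s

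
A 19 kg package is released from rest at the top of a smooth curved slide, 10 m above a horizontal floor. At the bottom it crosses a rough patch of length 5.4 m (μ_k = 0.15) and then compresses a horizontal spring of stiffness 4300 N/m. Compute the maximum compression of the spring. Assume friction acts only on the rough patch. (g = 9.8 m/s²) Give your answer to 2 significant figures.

Initial energy: E₁ = mgh = (19)(9.8)(10) = 1862.0 J
Friction removes W_f = μ_k mg d = (0.15)(19)(9.8)(5.4) = 150.8 J
Energy reaching the spring: E = 1862.0 − 150.8 = 1711.2 J
At max compression ½kx² = E ⇒ x = √(2E/k) = √(2 × 1711.2/4300) = 0.8921 m

x = 0.89 m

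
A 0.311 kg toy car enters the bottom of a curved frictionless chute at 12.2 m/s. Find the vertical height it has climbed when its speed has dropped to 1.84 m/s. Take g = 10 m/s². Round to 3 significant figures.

Energy balance between the two points: ½mv₁² = ½mv₂² + mgh
h = (v₁² − v₂²)/(2g) = (12.2² − 1.84²)/(2 × 10) = 7.273 m

h = 7.27 m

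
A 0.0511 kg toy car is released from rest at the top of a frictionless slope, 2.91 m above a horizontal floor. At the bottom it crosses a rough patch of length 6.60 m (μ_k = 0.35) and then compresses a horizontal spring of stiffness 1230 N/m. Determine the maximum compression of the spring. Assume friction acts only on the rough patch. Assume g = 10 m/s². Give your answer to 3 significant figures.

Initial energy: E₁ = mgh = (0.0511)(10)(2.91) = 1.4870 J
Friction removes W_f = μ_k mg d = (0.35)(0.0511)(10)(6.60) = 1.180 J
Energy reaching the spring: E = 1.4870 − 1.180 = 0.30660 J
At max compression ½kx² = E ⇒ x = √(2E/k) = √(2 × 0.30660/1230) = 0.02233 m

x = 0.0223 m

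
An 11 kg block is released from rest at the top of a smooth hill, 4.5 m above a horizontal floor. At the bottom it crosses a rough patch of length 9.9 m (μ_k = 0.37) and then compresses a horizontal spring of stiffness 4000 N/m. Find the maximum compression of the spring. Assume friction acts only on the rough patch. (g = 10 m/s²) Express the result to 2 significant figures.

Initial energy: E₁ = mgh = (11)(10)(4.5) = 495.00 J
Friction removes W_f = μ_k mg d = (0.37)(11)(10)(9.9) = 402.9 J
Energy reaching the spring: E = 495.00 − 402.9 = 92.070 J
At max compression ½kx² = E ⇒ x = √(2E/k) = √(2 × 92.070/4000) = 0.2146 m

x = 0.21 m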